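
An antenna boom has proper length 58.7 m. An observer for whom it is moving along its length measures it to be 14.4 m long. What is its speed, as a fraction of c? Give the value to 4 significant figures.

β ≈ 0.9694

γ = L₀/L = 58.7/14.4 = 4.07639
β = √(1 − 1/γ²) = 0.9694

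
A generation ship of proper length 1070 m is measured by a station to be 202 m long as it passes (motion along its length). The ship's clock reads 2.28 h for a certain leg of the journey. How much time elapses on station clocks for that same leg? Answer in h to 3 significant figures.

Length contraction ⇒ γ = L₀/L = 1070/202 = 5.2970
Time dilation: Δt = γτ₀ = 5.2970 × 2.28 h = 12.1 h

Δt ≈ 12.1 h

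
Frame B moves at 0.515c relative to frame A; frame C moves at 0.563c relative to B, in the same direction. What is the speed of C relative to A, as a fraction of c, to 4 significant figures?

u ≈ 0.8357c

Compose boost 2: (0.563 + 0.515)/(1 + 0.563×0.515) = 1.078/1.28994 = 0.8357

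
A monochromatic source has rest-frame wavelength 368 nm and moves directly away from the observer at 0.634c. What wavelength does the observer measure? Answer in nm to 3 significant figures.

λ_obs ≈ 778 nm

Relativistic Doppler: λ_obs = λ_src √((1+β)/(1−β))
= 368 × √(1.6340/0.36600) = 368 × 2.1129 = 778 nm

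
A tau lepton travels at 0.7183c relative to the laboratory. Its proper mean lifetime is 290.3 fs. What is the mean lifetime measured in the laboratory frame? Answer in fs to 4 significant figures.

γ = 1/√(1 − 0.7183²) = 1.43733
Time dilation: Δt = γτ₀ = 1.43733 × 290.3 fs = 417.3 fs

Δt ≈ 417.3 fs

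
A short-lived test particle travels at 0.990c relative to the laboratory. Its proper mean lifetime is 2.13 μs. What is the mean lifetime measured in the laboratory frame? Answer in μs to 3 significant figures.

γ = 1/√(1 − 0.990²) = 7.0888
Time dilation: Δt = γτ₀ = 7.0888 × 2.13 μs = 15.1 μs

Δt ≈ 15.1 μs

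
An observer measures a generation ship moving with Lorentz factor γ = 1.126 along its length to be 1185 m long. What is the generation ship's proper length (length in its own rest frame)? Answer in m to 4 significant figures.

γ = 1.126 (given)
L₀ = γL = 1.126 × 1185 = 1334 m

L₀ ≈ 1334 m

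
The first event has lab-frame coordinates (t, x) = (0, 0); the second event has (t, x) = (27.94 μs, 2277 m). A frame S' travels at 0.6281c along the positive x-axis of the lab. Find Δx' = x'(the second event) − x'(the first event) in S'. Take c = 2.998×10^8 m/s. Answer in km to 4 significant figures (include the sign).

γ = 1/√(1 − 0.6281²) = 1.28513
Δx' = γ(Δx − vΔt) = 1.28513 × (2277 m − 0.6281×(2.998×10^8 m/s)×27.94×10^-6 s)
= 1.28513 × (-2984.22 m) = -3.835 km

Δx' ≈ -3.835 km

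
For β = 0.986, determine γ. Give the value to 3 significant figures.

γ ≈ 6.00

γ = 1/√(1 − β²) = 1/√(1 − 0.986²) = 1/√(0.027804) = 6.00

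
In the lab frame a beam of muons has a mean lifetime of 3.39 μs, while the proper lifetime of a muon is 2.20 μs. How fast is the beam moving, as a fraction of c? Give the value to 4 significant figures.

γ = Δt/τ₀ = 3.39/2.20 = 1.54091
β = √(1 − 1/γ²) = √(1 − 1/1.54091²) = 0.7608

β ≈ 0.7608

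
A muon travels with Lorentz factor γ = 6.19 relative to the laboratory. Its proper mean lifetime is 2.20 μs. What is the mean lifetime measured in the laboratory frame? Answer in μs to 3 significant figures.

Δt ≈ 13.6 μs

γ = 6.19 (given)
Time dilation: Δt = γτ₀ = 6.19 × 2.20 μs = 13.6 μs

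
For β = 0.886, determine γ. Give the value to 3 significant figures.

γ ≈ 2.16

γ = 1/√(1 − β²) = 1/√(1 − 0.886²) = 1/√(0.21500) = 2.16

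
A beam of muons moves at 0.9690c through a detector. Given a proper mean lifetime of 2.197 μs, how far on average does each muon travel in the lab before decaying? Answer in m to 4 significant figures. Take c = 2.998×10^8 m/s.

d ≈ 2583 m

γ = 1/√(1 − 0.9690²) = 4.04759
Dilated lifetime: Δt = γτ₀ = 4.04759 × 2.197 μs = 8.89255 μs
d = vΔt = 0.9690c × 8.89255 μs = 2.90506×10^8 m/s × 8.89255×10^-6 s = 2583 m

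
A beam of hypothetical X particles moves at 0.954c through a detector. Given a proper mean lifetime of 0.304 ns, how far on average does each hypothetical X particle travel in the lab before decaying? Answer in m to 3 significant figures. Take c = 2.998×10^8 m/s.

γ = 1/√(1 − 0.954²) = 3.3355
Dilated lifetime: Δt = γτ₀ = 3.3355 × 0.304 ns = 1.0140 ns
d = vΔt = 0.954c × 1.0140 ns = 2.8601×10^8 m/s × 1.0140×10^-9 s = 0.290 m

d ≈ 0.290 m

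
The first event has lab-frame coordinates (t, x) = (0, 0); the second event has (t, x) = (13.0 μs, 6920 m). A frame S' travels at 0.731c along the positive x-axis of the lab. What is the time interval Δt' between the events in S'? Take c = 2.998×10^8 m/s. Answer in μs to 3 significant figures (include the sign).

γ = 1/√(1 − 0.731²) = 1.4655
Δt' = γ(Δt − vΔx/c²) = 1.4655 × (13.0 μs − 0.731×6920 m / (2.998×10^8 m/s))
= 1.4655 × (-3.8730 μs) = -5.68 μs

Δt' ≈ -5.68 μs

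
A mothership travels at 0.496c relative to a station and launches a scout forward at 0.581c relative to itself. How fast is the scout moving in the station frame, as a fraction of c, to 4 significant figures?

Compose boost 2: (0.581 + 0.496)/(1 + 0.581×0.496) = 1.077/1.28818 = 0.8361

u ≈ 0.8361c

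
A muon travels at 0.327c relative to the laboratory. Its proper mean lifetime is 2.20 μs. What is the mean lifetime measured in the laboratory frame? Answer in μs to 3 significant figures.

Δt ≈ 2.33 μs

γ = 1/√(1 − 0.327²) = 1.0582
Time dilation: Δt = γτ₀ = 1.0582 × 2.20 μs = 2.33 μs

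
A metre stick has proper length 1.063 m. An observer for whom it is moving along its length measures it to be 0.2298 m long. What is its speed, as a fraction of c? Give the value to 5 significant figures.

β ≈ 0.97635

γ = L₀/L = 1.063/0.2298 = 4.625762
β = √(1 − 1/γ²) = 0.97635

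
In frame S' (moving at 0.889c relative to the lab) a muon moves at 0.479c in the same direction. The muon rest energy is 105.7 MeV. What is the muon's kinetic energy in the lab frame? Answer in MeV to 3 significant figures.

K ≈ 269 MeV

u_lab = (0.479 + 0.889)/(1 + 0.479×0.889) = 0.959440
γ = 1/√(1 − 0.959440²) = 3.5472
K = (γ − 1)m₀c² = (3.5472 − 1) × 105.7 = 2.5472 × 105.7 = 269 MeV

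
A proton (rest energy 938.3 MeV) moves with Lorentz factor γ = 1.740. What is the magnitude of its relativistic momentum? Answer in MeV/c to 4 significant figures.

β = √(1 − 1/γ²) = √(1 − 1/1.740²) = 0.818355
p = γβm₀c = 1.740 × 0.818355 × 938.3 MeV/c = 1336 MeV/c

p ≈ 1336 MeV/c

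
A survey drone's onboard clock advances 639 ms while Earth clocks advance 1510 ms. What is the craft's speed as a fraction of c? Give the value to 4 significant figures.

γ = Δt/τ₀ = 1510/639 = 2.36307
β = √(1 − 1/γ²) = √(1 − 1/2.36307²) = 0.9060

β ≈ 0.9060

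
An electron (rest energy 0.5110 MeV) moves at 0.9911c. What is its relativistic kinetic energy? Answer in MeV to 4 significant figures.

K ≈ 3.328 MeV

γ = 1/√(1 − 0.9911²) = 7.51205
K = (γ − 1)m₀c² = (7.51205 − 1) × 0.5110 MeV = 6.51205 × 0.5110 MeV = 3.328 MeV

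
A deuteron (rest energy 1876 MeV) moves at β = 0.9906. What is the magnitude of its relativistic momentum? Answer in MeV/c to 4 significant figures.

p ≈ 13590 MeV/c

γ = 1/√(1 − 0.9906²) = 7.31045
p = γβm₀c = 7.31045 × 0.9906 × 1876 MeV/c = 13590 MeV/c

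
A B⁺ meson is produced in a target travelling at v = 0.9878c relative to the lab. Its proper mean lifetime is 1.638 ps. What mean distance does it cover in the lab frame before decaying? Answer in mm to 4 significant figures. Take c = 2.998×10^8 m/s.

γ = 1/√(1 − 0.9878²) = 6.42146
Dilated lifetime: Δt = γτ₀ = 6.42146 × 1.638 ps = 10.5184 ps
d = vΔt = 0.9878c × 10.5184 ps = 2.96142×10^8 m/s × 1.05184×10^-11 s = 3.115 mm

d ≈ 3.115 mm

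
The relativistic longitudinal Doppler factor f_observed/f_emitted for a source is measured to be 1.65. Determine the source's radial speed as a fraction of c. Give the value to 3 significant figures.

β ≈ 0.463

f_obs/f_src = √((1+β)/(1−β)) = 1.65  ⇒  (1+β)/(1−β) = 2.7225
β = |1 − D²|/(1 + D²) = |1 − 2.7225|/(1 + 2.7225) = 0.463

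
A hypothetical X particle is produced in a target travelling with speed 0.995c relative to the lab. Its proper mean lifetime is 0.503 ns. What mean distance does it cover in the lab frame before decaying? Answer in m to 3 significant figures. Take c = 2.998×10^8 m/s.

d ≈ 1.50 m

γ = 1/√(1 − 0.995²) = 10.013
Dilated lifetime: Δt = γτ₀ = 10.013 × 0.503 ns = 5.0363 ns
d = vΔt = 0.995c × 5.0363 ns = 2.9830×10^8 m/s × 5.0363×10^-9 s = 1.50 m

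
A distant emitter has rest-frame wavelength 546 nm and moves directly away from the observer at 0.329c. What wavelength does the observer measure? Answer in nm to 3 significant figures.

λ_obs ≈ 768 nm

Relativistic Doppler: λ_obs = λ_src √((1+β)/(1−β))
= 546 × √(1.3290/0.67100) = 546 × 1.4073 = 768 nm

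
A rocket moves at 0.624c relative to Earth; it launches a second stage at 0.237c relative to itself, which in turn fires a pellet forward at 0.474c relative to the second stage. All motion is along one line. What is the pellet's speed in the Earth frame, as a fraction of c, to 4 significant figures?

u ≈ 0.9030c

Compose boost 2: (0.237 + 0.624)/(1 + 0.237×0.624) = 0.8610/1.14789 = 0.750073
Compose boost 3: (0.474 + 0.750073)/(1 + 0.474×0.750073) = 1.22407/1.35553 = 0.9030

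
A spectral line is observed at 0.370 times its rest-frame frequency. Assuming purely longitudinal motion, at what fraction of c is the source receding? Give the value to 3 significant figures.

f_obs/f_src = √((1−β)/(1+β)) = 0.370  ⇒  (1−β)/(1+β) = 0.13690
β = |1 − D²|/(1 + D²) = |1 − 0.13690|/(1 + 0.13690) = 0.759

β ≈ 0.759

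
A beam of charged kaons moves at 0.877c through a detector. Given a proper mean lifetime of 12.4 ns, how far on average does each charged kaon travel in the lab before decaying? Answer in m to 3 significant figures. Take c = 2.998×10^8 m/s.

γ = 1/√(1 − 0.877²) = 2.0812
Dilated lifetime: Δt = γτ₀ = 2.0812 × 12.4 ns = 25.807 ns
d = vΔt = 0.877c × 25.807 ns = 2.6292×10^8 m/s × 2.5807×10^-8 s = 6.79 m

d ≈ 6.79 m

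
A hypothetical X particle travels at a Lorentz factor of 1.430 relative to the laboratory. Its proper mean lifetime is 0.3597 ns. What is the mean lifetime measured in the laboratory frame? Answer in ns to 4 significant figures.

γ = 1.430 (given)
Time dilation: Δt = γτ₀ = 1.430 × 0.3597 ns = 0.5144 ns

Δt ≈ 0.5144 ns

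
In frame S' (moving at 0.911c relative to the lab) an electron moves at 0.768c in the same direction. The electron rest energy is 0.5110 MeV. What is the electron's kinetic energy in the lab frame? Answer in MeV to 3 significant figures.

u_lab = (0.768 + 0.911)/(1 + 0.768×0.911) = 0.987852
γ = 1/√(1 − 0.987852²) = 6.4350
K = (γ − 1)m₀c² = (6.4350 − 1) × 0.5110 = 5.4350 × 0.5110 = 2.78 MeV

K ≈ 2.78 MeV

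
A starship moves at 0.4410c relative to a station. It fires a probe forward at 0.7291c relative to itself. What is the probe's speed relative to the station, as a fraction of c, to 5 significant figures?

u ≈ 0.88541c

Relativistic velocity addition: u = (u' + v)/(1 + u'v/c²)
= (0.7291 + 0.4410)/(1 + 0.7291×0.4410) = 1.1701/1.321533 = 0.88541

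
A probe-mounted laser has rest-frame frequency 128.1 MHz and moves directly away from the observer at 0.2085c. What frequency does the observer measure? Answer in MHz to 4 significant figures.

Relativistic Doppler: f_obs = f_src √((1−β)/(1+β))
= 128.1 × √(0.791500/1.20850) = 128.1 × 0.809286 = 103.7 MHz

f_obs ≈ 103.7 MHz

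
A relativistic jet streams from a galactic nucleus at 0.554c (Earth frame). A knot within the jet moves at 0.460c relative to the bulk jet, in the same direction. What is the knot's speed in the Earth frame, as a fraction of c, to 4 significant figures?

Relativistic velocity addition: u = (u' + v)/(1 + u'v/c²)
= (0.460 + 0.554)/(1 + 0.460×0.554) = 1.014/1.25484 = 0.8081

u ≈ 0.8081c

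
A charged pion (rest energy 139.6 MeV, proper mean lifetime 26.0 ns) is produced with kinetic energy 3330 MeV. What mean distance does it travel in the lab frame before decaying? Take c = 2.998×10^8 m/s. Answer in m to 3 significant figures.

d ≈ 194 m

γ = 1 + K/(m₀c²) = 1 + 3330/139.6 = 24.854
β = √(1 − 1/γ²) = 0.99919
Dilated lifetime: γτ₀ = 24.854 × 26.0 ns = 646.20 ns
d = βc·γτ₀ = 0.99919 × (2.998×10^8 m/s) × 6.4620×10^-7 s = 194 m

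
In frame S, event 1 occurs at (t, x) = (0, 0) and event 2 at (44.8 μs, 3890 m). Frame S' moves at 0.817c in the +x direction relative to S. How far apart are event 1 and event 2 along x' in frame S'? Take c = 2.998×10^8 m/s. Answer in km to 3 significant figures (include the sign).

Δx' ≈ -12.3 km

γ = 1/√(1 − 0.817²) = 1.7342
Δx' = γ(Δx − vΔt) = 1.7342 × (3890 m − 0.817×(2.998×10^8 m/s)×44.8×10^-6 s)
= 1.7342 × (-7083.2 m) = -12.3 km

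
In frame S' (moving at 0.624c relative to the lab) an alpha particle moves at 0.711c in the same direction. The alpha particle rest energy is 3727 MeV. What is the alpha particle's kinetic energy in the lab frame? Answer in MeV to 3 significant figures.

u_lab = (0.711 + 0.624)/(1 + 0.711×0.624) = 0.924730
γ = 1/√(1 − 0.924730²) = 2.6273
K = (γ − 1)m₀c² = (2.6273 − 1) × 3727 = 1.6273 × 3727 = 6060 MeV

K ≈ 6060 MeV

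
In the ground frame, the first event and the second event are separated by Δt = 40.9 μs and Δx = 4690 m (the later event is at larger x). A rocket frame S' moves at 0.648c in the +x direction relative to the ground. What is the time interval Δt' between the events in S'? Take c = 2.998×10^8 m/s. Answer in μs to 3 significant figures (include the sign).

γ = 1/√(1 − 0.648²) = 1.3130
Δt' = γ(Δt − vΔx/c²) = 1.3130 × (40.9 μs − 0.648×4690 m / (2.998×10^8 m/s))
= 1.3130 × (30.763 μs) = 40.4 μs

Δt' ≈ 40.4 μs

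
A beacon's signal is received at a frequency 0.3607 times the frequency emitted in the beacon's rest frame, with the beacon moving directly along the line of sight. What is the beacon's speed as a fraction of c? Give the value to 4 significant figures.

f_obs/f_src = √((1−β)/(1+β)) = 0.3607  ⇒  (1−β)/(1+β) = 0.130104
β = |1 − D²|/(1 + D²) = |1 − 0.130104|/(1 + 0.130104) = 0.7697

β ≈ 0.7697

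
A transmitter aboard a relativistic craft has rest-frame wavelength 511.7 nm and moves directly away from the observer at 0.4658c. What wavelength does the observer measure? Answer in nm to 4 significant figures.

Relativistic Doppler: λ_obs = λ_src √((1+β)/(1−β))
= 511.7 × √(1.46580/0.534200) = 511.7 × 1.65648 = 847.6 nm

λ_obs ≈ 847.6 nm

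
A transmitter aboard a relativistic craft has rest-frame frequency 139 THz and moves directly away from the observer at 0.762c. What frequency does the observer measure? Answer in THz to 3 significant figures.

Relativistic Doppler: f_obs = f_src √((1−β)/(1+β))
= 139 × √(0.23800/1.7620) = 139 × 0.36752 = 51.1 THz

f_obs ≈ 51.1 THz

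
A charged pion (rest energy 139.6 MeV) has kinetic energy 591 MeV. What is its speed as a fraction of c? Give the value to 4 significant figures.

β ≈ 0.9816

γ = 1 + K/(m₀c²) = 1 + 591/139.6 = 5.23352
β = √(1 − 1/γ²) = 0.9816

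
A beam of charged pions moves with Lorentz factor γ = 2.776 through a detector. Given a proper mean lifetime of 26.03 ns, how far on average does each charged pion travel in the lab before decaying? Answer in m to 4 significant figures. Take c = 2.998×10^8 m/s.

d ≈ 20.21 m

β = √(1 − 1/γ²) = √(1 − 1/2.776²) = 0.932863
Dilated lifetime: Δt = γτ₀ = 2.776 × 26.03 ns = 72.2593 ns
d = vΔt = 0.932863c × 72.2593 ns = 2.79672×10^8 m/s × 7.22593×10^-8 s = 20.21 m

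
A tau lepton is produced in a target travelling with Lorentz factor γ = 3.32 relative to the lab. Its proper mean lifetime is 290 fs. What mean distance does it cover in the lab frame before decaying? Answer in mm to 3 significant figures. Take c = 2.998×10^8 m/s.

β = √(1 − 1/γ²) = √(1 − 1/3.32²) = 0.95356
Dilated lifetime: Δt = γτ₀ = 3.32 × 290 fs = 962.80 fs
d = vΔt = 0.95356c × 962.80 fs = 2.8588×10^8 m/s × 9.6280×10^-13 s = 0.275 mm

d ≈ 0.275 mm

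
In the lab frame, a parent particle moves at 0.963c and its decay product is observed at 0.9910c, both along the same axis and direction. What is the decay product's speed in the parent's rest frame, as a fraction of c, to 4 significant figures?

Inverse velocity addition: u' = (u − v)/(1 − uv/c²)
= (0.9910 − 0.963)/(1 − 0.9910×0.963) = 0.02800/0.0456670 = 0.6131

u' ≈ 0.6131c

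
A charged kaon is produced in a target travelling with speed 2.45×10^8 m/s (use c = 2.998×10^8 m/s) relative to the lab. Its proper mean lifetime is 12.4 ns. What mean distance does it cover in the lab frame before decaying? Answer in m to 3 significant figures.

β = v/c = 2.45×10^8 / 2.998×10^8 = 0.81721
γ = 1/√(1 − 0.81721²) = 1.7351
Dilated lifetime: Δt = γτ₀ = 1.7351 × 12.4 ns = 21.515 ns
d = vΔt = 0.81721c × 21.515 ns = 2.4500×10^8 m/s × 2.1515×10^-8 s = 5.27 m

d ≈ 5.27 m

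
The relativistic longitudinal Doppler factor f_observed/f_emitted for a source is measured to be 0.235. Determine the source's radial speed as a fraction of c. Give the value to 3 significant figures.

f_obs/f_src = √((1−β)/(1+β)) = 0.235  ⇒  (1−β)/(1+β) = 0.055225
β = |1 − D²|/(1 + D²) = |1 − 0.055225|/(1 + 0.055225) = 0.895

β ≈ 0.895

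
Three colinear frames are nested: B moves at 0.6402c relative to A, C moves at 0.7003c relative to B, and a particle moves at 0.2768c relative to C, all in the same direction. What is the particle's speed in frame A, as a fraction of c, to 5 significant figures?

Compose boost 2: (0.7003 + 0.6402)/(1 + 0.7003×0.6402) = 1.3405/1.448332 = 0.9255474
Compose boost 3: (0.2768 + 0.9255474)/(1 + 0.2768×0.9255474) = 1.202347/1.256192 = 0.95714

u ≈ 0.95714c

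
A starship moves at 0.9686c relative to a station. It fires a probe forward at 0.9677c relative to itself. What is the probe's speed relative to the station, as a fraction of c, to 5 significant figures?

Relativistic velocity addition: u = (u' + v)/(1 + u'v/c²)
= (0.9677 + 0.9686)/(1 + 0.9677×0.9686) = 1.9363/1.937314 = 0.99948

u ≈ 0.99948c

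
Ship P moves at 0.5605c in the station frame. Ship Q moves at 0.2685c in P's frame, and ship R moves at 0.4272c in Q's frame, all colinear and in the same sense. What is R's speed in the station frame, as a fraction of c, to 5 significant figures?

Compose boost 2: (0.2685 + 0.5605)/(1 + 0.2685×0.5605) = 0.82900/1.150494 = 0.7205599
Compose boost 3: (0.4272 + 0.7205599)/(1 + 0.4272×0.7205599) = 1.147760/1.307823 = 0.87761

u ≈ 0.87761c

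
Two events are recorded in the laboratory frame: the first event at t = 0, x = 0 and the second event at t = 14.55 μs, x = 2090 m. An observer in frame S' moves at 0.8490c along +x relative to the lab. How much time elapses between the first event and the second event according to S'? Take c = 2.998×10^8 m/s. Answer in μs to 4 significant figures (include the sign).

γ = 1/√(1 − 0.8490²) = 1.89253
Δt' = γ(Δt − vΔx/c²) = 1.89253 × (14.55 μs − 0.8490×2090 m / (2.998×10^8 m/s))
= 1.89253 × (8.63135 μs) = 16.34 μs

Δt' ≈ 16.34 μs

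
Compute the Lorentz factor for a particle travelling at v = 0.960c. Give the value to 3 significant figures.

γ = 1/√(1 − β²) = 1/√(1 − 0.960²) = 1/√(0.078400) = 3.57

γ ≈ 3.57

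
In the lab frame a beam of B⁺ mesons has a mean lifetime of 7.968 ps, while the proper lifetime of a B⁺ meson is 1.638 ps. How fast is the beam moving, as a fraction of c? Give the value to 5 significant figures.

β ≈ 0.97864

γ = Δt/τ₀ = 7.968/1.638 = 4.864469
β = √(1 − 1/γ²) = √(1 − 1/4.864469²) = 0.97864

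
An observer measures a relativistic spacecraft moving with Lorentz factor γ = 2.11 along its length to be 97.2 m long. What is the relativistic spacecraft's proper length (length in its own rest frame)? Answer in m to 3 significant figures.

γ = 2.11 (given)
L₀ = γL = 2.11 × 97.2 = 205 m

L₀ ≈ 205 m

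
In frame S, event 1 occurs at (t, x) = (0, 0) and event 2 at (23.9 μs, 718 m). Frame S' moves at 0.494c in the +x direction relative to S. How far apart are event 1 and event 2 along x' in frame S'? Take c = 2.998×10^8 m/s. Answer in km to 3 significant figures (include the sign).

Δx' ≈ -3.25 km

γ = 1/√(1 − 0.494²) = 1.1501
Δx' = γ(Δx − vΔt) = 1.1501 × (718 m − 0.494×(2.998×10^8 m/s)×23.9×10^-6 s)
= 1.1501 × (-2821.6 m) = -3.25 km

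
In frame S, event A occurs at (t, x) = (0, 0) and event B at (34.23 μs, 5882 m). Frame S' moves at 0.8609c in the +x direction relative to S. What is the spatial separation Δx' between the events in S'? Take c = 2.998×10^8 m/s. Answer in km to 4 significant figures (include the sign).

γ = 1/√(1 − 0.8609²) = 1.96551
Δx' = γ(Δx − vΔt) = 1.96551 × (5882 m − 0.8609×(2.998×10^8 m/s)×34.23×10^-6 s)
= 1.96551 × (-2952.69 m) = -5.804 km

Δx' ≈ -5.804 km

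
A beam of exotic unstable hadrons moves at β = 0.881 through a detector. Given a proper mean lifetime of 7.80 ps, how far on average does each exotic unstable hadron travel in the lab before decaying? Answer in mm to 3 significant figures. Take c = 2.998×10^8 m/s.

γ = 1/√(1 − 0.881²) = 2.1136
Dilated lifetime: Δt = γτ₀ = 2.1136 × 7.80 ps = 16.486 ps
d = vΔt = 0.881c × 16.486 ps = 2.6412×10^8 m/s × 1.6486×10^-11 s = 4.35 mm

d ≈ 4.35 mm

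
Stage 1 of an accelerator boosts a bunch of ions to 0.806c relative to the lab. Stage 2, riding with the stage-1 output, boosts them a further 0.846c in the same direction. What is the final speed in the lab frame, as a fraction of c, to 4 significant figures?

u ≈ 0.9822c

Compose boost 2: (0.846 + 0.806)/(1 + 0.846×0.806) = 1.652/1.68188 = 0.9822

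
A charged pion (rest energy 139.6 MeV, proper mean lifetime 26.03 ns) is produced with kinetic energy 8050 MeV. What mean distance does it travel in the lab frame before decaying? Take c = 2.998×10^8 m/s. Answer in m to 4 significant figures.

d ≈ 457.7 m

γ = 1 + K/(m₀c²) = 1 + 8050/139.6 = 58.6648
β = √(1 − 1/γ²) = 0.999855
Dilated lifetime: γτ₀ = 58.6648 × 26.03 ns = 1527.04 ns
d = βc·γτ₀ = 0.999855 × (2.998×10^8 m/s) × 1.52704×10^-6 s = 457.7 m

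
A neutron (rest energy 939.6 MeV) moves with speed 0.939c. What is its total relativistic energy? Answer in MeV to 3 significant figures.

E ≈ 2730 MeV

γ = 1/√(1 − 0.939²) = 2.9077
E = γm₀c² = 2.9077 × 939.6 MeV = 2730 MeV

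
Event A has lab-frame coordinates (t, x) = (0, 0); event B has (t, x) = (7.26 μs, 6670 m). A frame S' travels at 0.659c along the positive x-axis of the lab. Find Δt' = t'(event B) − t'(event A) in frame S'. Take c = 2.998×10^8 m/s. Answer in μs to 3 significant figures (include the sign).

γ = 1/√(1 − 0.659²) = 1.3295
Δt' = γ(Δt − vΔx/c²) = 1.3295 × (7.26 μs − 0.659×6670 m / (2.998×10^8 m/s))
= 1.3295 × (-7.4015 μs) = -9.84 μs

Δt' ≈ -9.84 μs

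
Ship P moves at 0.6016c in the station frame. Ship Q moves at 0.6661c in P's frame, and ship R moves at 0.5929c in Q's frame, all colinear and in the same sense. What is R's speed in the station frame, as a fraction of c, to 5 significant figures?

Compose boost 2: (0.6661 + 0.6016)/(1 + 0.6661×0.6016) = 1.2677/1.400726 = 0.9050308
Compose boost 3: (0.5929 + 0.9050308)/(1 + 0.5929×0.9050308) = 1.497931/1.536593 = 0.97484

u ≈ 0.97484c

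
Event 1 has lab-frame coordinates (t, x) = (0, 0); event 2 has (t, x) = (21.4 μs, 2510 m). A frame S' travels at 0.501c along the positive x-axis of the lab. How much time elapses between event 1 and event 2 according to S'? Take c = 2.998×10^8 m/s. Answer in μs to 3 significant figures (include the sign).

Δt' ≈ 19.9 μs

γ = 1/√(1 − 0.501²) = 1.1555
Δt' = γ(Δt − vΔx/c²) = 1.1555 × (21.4 μs − 0.501×2510 m / (2.998×10^8 m/s))
= 1.1555 × (17.206 μs) = 19.9 μs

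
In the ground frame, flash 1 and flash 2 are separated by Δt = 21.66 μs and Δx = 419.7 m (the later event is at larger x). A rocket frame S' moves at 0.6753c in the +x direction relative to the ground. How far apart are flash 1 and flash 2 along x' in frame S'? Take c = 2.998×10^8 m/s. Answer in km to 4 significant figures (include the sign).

γ = 1/√(1 − 0.6753²) = 1.35585
Δx' = γ(Δx − vΔt) = 1.35585 × (419.7 m − 0.6753×(2.998×10^8 m/s)×21.66×10^-6 s)
= 1.35585 × (-3965.47 m) = -5.377 km

Δx' ≈ -5.377 km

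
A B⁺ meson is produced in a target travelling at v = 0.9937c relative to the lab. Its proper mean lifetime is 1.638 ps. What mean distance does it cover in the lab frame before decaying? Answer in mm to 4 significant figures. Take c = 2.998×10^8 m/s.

γ = 1/√(1 − 0.9937²) = 8.92277
Dilated lifetime: Δt = γτ₀ = 8.92277 × 1.638 ps = 14.6155 ps
d = vΔt = 0.9937c × 14.6155 ps = 2.97911×10^8 m/s × 1.46155×10^-11 s = 4.354 mm

d ≈ 4.354 mm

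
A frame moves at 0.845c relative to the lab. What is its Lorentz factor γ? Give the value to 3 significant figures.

γ ≈ 1.87

γ = 1/√(1 − β²) = 1/√(1 − 0.845²) = 1/√(0.28598) = 1.87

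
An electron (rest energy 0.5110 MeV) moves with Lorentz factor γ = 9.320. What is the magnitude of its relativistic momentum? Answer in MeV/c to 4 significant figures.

p ≈ 4.735 MeV/c

β = √(1 − 1/γ²) = √(1 − 1/9.320²) = 0.994227
p = γβm₀c = 9.320 × 0.994227 × 0.5110 MeV/c = 4.735 MeV/c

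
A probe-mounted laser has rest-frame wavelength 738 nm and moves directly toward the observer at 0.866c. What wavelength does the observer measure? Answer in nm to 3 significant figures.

Relativistic Doppler: λ_obs = λ_src √((1−β)/(1+β))
= 738 × √(0.13400/1.8660) = 738 × 0.26798 = 198 nm

λ_obs ≈ 198 nm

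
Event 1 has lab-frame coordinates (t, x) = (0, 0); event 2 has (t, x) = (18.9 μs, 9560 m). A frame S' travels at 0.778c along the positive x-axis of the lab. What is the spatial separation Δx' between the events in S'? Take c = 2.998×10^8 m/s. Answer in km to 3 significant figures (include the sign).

γ = 1/√(1 − 0.778²) = 1.5917
Δx' = γ(Δx − vΔt) = 1.5917 × (9560 m − 0.778×(2.998×10^8 m/s)×18.9×10^-6 s)
= 1.5917 × (5151.7 m) = 8.20 km

Δx' ≈ 8.20 km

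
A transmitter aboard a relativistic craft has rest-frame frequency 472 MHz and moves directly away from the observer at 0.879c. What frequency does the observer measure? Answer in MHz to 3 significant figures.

Relativistic Doppler: f_obs = f_src √((1−β)/(1+β))
= 472 × √(0.12100/1.8790) = 472 × 0.25376 = 120 MHz

f_obs ≈ 120 MHz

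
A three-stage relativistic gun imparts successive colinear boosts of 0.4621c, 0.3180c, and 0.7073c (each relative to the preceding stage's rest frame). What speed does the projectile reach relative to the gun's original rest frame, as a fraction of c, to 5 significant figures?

Compose boost 2: (0.3180 + 0.4621)/(1 + 0.3180×0.4621) = 0.78010/1.146948 = 0.6801530
Compose boost 3: (0.7073 + 0.6801530)/(1 + 0.7073×0.6801530) = 1.387453/1.481072 = 0.93679

u ≈ 0.93679c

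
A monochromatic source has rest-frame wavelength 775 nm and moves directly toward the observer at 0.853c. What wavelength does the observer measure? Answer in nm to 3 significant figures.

λ_obs ≈ 218 nm

Relativistic Doppler: λ_obs = λ_src √((1−β)/(1+β))
= 775 × √(0.14700/1.8530) = 775 × 0.28166 = 218 nm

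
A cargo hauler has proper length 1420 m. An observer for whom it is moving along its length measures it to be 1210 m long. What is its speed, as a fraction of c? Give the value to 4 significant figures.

β ≈ 0.5234

γ = L₀/L = 1420/1210 = 1.17355
β = √(1 − 1/γ²) = 0.5234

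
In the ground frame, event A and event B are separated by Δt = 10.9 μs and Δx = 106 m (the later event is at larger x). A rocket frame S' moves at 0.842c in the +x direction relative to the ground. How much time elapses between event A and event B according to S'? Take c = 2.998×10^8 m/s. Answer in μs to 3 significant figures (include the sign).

Δt' ≈ 19.7 μs

γ = 1/√(1 − 0.842²) = 1.8536
Δt' = γ(Δt − vΔx/c²) = 1.8536 × (10.9 μs − 0.842×106 m / (2.998×10^8 m/s))
= 1.8536 × (10.602 μs) = 19.7 μs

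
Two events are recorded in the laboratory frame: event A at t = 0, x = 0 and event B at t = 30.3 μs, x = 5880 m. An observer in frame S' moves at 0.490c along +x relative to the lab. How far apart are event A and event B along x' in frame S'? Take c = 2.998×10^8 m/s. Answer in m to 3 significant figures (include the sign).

γ = 1/√(1 − 0.490²) = 1.1472
Δx' = γ(Δx − vΔt) = 1.1472 × (5880 m − 0.490×(2.998×10^8 m/s)×30.3×10^-6 s)
= 1.1472 × (1428.9 m) = 1640 m

Δx' ≈ 1640 m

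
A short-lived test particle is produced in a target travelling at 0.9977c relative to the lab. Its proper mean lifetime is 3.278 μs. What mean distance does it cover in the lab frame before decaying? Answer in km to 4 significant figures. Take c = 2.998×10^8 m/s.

d ≈ 14.46 km

γ = 1/√(1 − 0.9977²) = 14.7527
Dilated lifetime: Δt = γτ₀ = 14.7527 × 3.278 μs = 48.3593 μs
d = vΔt = 0.9977c × 48.3593 μs = 2.99110×10^8 m/s × 4.83593×10^-5 s = 14.46 km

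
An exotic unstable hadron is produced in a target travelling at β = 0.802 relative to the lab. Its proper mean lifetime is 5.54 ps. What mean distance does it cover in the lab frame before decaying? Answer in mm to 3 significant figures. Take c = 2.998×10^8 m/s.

γ = 1/√(1 − 0.802²) = 1.6741
Dilated lifetime: Δt = γτ₀ = 1.6741 × 5.54 ps = 9.2747 ps
d = vΔt = 0.802c × 9.2747 ps = 2.4044×10^8 m/s × 9.2747×10^-12 s = 2.23 mm

d ≈ 2.23 mm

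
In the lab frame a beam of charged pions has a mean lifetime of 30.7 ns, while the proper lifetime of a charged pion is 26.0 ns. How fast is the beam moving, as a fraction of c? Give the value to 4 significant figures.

β ≈ 0.5317

γ = Δt/τ₀ = 30.7/26.0 = 1.18077
β = √(1 − 1/γ²) = √(1 − 1/1.18077²) = 0.5317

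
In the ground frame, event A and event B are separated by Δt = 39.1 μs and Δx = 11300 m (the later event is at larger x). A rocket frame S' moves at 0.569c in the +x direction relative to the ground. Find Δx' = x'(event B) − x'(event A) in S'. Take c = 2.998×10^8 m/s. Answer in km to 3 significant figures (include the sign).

Δx' ≈ 5.63 km

γ = 1/√(1 − 0.569²) = 1.2160
Δx' = γ(Δx − vΔt) = 1.2160 × (11300 m − 0.569×(2.998×10^8 m/s)×39.1×10^-6 s)
= 1.2160 × (4630.1 m) = 5.63 km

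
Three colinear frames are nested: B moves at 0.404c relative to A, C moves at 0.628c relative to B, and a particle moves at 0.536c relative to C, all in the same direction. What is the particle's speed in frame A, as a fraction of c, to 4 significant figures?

u ≈ 0.9431c

Compose boost 2: (0.628 + 0.404)/(1 + 0.628×0.404) = 1.032/1.25371 = 0.823156
Compose boost 3: (0.536 + 0.823156)/(1 + 0.536×0.823156) = 1.35916/1.44121 = 0.9431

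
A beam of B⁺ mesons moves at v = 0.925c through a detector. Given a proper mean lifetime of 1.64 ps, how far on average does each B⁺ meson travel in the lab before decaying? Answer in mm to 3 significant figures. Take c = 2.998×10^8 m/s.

d ≈ 1.20 mm

γ = 1/√(1 − 0.925²) = 2.6318
Dilated lifetime: Δt = γτ₀ = 2.6318 × 1.64 ps = 4.3162 ps
d = vΔt = 0.925c × 4.3162 ps = 2.7732×10^8 m/s × 4.3162×10^-12 s = 1.20 mm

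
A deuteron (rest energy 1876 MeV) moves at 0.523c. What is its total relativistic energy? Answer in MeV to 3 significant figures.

E ≈ 2200 MeV

γ = 1/√(1 − 0.523²) = 1.1733
E = γm₀c² = 1.1733 × 1876 MeV = 2200 MeV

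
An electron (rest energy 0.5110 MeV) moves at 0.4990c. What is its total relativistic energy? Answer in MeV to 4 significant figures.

E ≈ 0.5897 MeV

γ = 1/√(1 − 0.4990²) = 1.15393
E = γm₀c² = 1.15393 × 0.5110 MeV = 0.5897 MeV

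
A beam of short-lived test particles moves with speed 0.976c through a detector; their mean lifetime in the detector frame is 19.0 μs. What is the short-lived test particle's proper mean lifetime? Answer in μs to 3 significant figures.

γ = 1/√(1 − 0.976²) = 4.5920
Proper time: τ₀ = Δt/γ = 19.0/4.5920 = 4.14 μs

τ₀ ≈ 4.14 μs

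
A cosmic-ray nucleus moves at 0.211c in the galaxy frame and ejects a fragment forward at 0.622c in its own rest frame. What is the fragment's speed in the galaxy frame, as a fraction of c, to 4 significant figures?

Compose boost 2: (0.622 + 0.211)/(1 + 0.622×0.211) = 0.8330/1.13124 = 0.7364

u ≈ 0.7364c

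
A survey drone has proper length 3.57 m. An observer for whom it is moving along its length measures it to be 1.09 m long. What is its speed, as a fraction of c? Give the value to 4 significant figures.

β ≈ 0.9522

γ = L₀/L = 3.57/1.09 = 3.27523
β = √(1 − 1/γ²) = 0.9522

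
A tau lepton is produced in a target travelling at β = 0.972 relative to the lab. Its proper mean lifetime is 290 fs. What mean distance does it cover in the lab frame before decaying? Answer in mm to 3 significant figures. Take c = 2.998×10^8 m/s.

γ = 1/√(1 − 0.972²) = 4.2557
Dilated lifetime: Δt = γτ₀ = 4.2557 × 290 fs = 1234.1 fs
d = vΔt = 0.972c × 1234.1 fs = 2.9141×10^8 m/s × 1.2341×10^-12 s = 0.360 mm

d ≈ 0.360 mm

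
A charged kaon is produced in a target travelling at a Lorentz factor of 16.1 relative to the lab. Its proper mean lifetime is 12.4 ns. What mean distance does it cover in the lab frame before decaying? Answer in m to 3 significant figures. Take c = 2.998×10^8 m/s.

β = √(1 − 1/γ²) = √(1 − 1/16.1²) = 0.99807
Dilated lifetime: Δt = γτ₀ = 16.1 × 12.4 ns = 199.64 ns
d = vΔt = 0.99807c × 199.64 ns = 2.9922×10^8 m/s × 1.9964×10^-7 s = 59.7 m

d ≈ 59.7 m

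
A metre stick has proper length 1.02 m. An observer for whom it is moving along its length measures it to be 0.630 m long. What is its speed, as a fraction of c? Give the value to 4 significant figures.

β ≈ 0.7865

γ = L₀/L = 1.02/0.630 = 1.61905
β = √(1 − 1/γ²) = 0.7865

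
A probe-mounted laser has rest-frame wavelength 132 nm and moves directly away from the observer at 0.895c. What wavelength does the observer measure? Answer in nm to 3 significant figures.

λ_obs ≈ 561 nm

Relativistic Doppler: λ_obs = λ_src √((1+β)/(1−β))
= 132 × √(1.8950/0.10500) = 132 × 4.2482 = 561 nm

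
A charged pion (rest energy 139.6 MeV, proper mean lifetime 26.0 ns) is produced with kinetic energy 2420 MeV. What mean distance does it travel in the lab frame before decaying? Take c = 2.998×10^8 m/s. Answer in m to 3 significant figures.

γ = 1 + K/(m₀c²) = 1 + 2420/139.6 = 18.335
β = √(1 − 1/γ²) = 0.99851
Dilated lifetime: γτ₀ = 18.335 × 26.0 ns = 476.72 ns
d = βc·γτ₀ = 0.99851 × (2.998×10^8 m/s) × 4.7672×10^-7 s = 143 m

d ≈ 143 m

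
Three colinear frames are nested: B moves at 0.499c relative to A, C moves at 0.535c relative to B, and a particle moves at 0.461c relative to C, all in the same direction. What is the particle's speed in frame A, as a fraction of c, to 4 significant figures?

Compose boost 2: (0.535 + 0.499)/(1 + 0.535×0.499) = 1.034/1.26696 = 0.816124
Compose boost 3: (0.461 + 0.816124)/(1 + 0.461×0.816124) = 1.27712/1.37623 = 0.9280

u ≈ 0.9280c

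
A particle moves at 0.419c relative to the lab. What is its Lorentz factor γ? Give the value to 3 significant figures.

γ = 1/√(1 − β²) = 1/√(1 − 0.419²) = 1/√(0.82444) = 1.10

γ ≈ 1.10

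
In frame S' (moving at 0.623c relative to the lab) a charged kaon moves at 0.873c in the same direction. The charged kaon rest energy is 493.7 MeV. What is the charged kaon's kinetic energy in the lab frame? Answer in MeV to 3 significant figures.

K ≈ 1500 MeV

u_lab = (0.873 + 0.623)/(1 + 0.873×0.623) = 0.968988
γ = 1/√(1 − 0.968988²) = 4.0468
K = (γ − 1)m₀c² = (4.0468 − 1) × 493.7 = 3.0468 × 493.7 = 1500 MeV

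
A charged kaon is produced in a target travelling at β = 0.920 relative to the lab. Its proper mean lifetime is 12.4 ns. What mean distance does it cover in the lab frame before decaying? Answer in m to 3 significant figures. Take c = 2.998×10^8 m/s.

d ≈ 8.73 m

γ = 1/√(1 − 0.920²) = 2.5516
Dilated lifetime: Δt = γτ₀ = 2.5516 × 12.4 ns = 31.639 ns
d = vΔt = 0.920c × 31.639 ns = 2.7582×10^8 m/s × 3.1639×10^-8 s = 8.73 m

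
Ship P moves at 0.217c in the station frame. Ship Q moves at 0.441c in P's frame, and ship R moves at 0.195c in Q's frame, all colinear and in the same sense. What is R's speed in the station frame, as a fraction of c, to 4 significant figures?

u ≈ 0.7121c

Compose boost 2: (0.441 + 0.217)/(1 + 0.441×0.217) = 0.6580/1.09570 = 0.600531
Compose boost 3: (0.195 + 0.600531)/(1 + 0.195×0.600531) = 0.795531/1.11710 = 0.7121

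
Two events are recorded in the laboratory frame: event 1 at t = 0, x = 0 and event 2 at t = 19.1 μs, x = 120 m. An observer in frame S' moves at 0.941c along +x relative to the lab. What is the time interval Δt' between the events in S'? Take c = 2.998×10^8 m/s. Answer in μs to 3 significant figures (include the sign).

γ = 1/√(1 − 0.941²) = 2.9550
Δt' = γ(Δt − vΔx/c²) = 2.9550 × (19.1 μs − 0.941×120 m / (2.998×10^8 m/s))
= 2.9550 × (18.723 μs) = 55.3 μs

Δt' ≈ 55.3 μs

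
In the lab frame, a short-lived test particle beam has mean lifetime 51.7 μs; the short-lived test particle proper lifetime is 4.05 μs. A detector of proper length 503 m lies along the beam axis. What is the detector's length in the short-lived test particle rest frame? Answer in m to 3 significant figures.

L ≈ 39.4 m

Time dilation ⇒ γ = Δt/τ₀ = 51.7/4.05 = 12.765
Length contraction: L = L₀/γ = 503/12.765 = 39.4 m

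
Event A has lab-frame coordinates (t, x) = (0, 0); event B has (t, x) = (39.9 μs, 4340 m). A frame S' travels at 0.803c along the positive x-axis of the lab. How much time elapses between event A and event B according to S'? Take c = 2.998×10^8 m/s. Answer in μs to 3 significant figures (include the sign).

Δt' ≈ 47.4 μs

γ = 1/√(1 − 0.803²) = 1.6779
Δt' = γ(Δt − vΔx/c²) = 1.6779 × (39.9 μs − 0.803×4340 m / (2.998×10^8 m/s))
= 1.6779 × (28.276 μs) = 47.4 μs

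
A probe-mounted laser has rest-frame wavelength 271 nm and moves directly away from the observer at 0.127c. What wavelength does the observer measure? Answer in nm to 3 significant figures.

Relativistic Doppler: λ_obs = λ_src √((1+β)/(1−β))
= 271 × √(1.1270/0.87300) = 271 × 1.1362 = 308 nm

λ_obs ≈ 308 nm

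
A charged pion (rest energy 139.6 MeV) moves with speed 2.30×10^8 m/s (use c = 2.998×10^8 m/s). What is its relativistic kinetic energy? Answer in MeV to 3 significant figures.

β = v/c = 2.30×10^8 / 2.998×10^8 = 0.76718
γ = 1/√(1 − 0.76718²) = 1.5590
K = (γ − 1)m₀c² = (1.5590 − 1) × 139.6 MeV = 0.55901 × 139.6 MeV = 78.0 MeV

K ≈ 78.0 MeV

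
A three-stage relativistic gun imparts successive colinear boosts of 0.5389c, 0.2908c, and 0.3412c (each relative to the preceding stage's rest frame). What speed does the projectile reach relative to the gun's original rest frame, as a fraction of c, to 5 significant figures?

u ≈ 0.85037c

Compose boost 2: (0.2908 + 0.5389)/(1 + 0.2908×0.5389) = 0.82970/1.156712 = 0.7172917
Compose boost 3: (0.3412 + 0.7172917)/(1 + 0.3412×0.7172917) = 1.058492/1.244740 = 0.85037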